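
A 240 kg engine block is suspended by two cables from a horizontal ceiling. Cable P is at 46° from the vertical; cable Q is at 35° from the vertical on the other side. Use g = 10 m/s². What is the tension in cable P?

Angles from the horizontal: cable P is 90° − 46° = 44°, cable Q is 90° − 35° = 55°.
Weight W = 240 × 10 = 2400 N acts straight down.
Horizontal: T_P cos 44° = T_Q cos 55°  →  T_Q = 1.254 T_P.
Vertical: T_P sin 44° + T_Q sin 55° = 2400.
Substituting the horizontal relation into the vertical equation gives 1.722 T_P = 2400, so T_P = 1394 N.

T_P ≈ 1390 N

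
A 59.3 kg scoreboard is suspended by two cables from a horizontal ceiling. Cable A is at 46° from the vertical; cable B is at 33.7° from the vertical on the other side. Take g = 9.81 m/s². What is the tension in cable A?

T_A ≈ 328 N

Angles from the horizontal: cable A is 90° − 46° = 44°, cable B is 90° − 33.7° = 56.3°.
Weight W = 59.3 × 9.81 = 581.7 N acts straight down.
Horizontal: T_A cos 44° = T_B cos 56.3°  →  T_B = 1.296 T_A.
Vertical: T_A sin 44° + T_B sin 56.3° = 581.7.
Substituting the horizontal relation into the vertical equation gives 1.773 T_A = 581.7, so T_A = 328.1 N.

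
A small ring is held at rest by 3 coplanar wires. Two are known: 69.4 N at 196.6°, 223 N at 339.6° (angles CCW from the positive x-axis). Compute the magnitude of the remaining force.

Sum the known components: ΣF_x = 142.5 N, ΣF_y = -97.56 N.
For equilibrium the remaining force must supply (−ΣF_x, −ΣF_y) = (-142.5, 97.56) N.
Magnitude = √((-142.5)² + (97.56)²) = 172.7 N; direction = atan2(97.56, -142.5) = 145.6°.

F ≈ 173 N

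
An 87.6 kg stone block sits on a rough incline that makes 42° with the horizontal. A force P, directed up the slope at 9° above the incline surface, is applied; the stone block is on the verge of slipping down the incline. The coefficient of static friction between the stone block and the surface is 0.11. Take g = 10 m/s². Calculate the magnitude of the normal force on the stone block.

N ≈ 568 N

On the verge of sliding down the incline, friction equals μN and acts up the slope.
Perpendicular: N + P sin 9° = W cos 42° = 651 N.
Along incline: P cos 9° + μN = W sin 42° with W sin 42° = 586.2 N.
Solving the pair for P and N: P = 530.2 N, N = 568.1 N (and f = μN = 62.49 N).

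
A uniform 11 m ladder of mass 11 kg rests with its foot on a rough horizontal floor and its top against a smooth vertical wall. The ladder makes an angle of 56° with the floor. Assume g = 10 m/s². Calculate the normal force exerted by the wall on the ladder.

Torques about the foot: N_wall · 11 sin 56° = 11×10×5.5 cos 56° → N_wall = 37.098 N.

N_wall ≈ 37.1 N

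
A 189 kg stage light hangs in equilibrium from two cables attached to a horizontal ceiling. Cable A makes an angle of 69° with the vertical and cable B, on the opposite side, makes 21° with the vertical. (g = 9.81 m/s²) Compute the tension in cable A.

T_A ≈ 664 N

Angles from the horizontal: cable A is 90° − 69° = 21°, cable B is 90° − 21° = 69°.
Weight W = 189 × 9.81 = 1854 N acts straight down.
Horizontal: T_A cos 21° = T_B cos 69°  →  T_B = 2.605 T_A.
Vertical: T_A sin 21° + T_B sin 69° = 1854.
Substituting the horizontal relation into the vertical equation gives 2.79 T_A = 1854, so T_A = 664.4 N.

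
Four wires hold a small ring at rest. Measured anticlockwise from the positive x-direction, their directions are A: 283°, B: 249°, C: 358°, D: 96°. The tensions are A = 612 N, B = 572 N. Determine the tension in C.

T_C ≈ 187 N

Resolve: ΣF_x = 612 cos 283° + 572 cos 249° + T_C cos 358° + T_D cos 96° = 0.
        ΣF_y = 612 sin 283° + 572 sin 249° + T_C sin 358° + T_D sin 96° = 0.
The known terms sum to (-67.32, -1130) N, so 0.9994 T_C − 0.1045 T_D = 67.32 and -0.0349 T_C + 0.9945 T_D = 1130.
Solving simultaneously: T_C = 186.9 N, T_D = 1143 N.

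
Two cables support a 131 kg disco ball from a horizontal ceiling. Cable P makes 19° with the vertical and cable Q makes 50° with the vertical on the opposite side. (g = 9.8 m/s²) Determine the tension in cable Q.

Angles from the horizontal: cable P is 90° − 19° = 71°, cable Q is 90° − 50° = 40°.
Weight W = 131 × 9.8 = 1284 N acts straight down.
Horizontal: T_P cos 71° = T_Q cos 40°  →  T_P = 2.353 T_Q.
Vertical: T_P sin 71° + T_Q sin 40° = 1284.
Substituting the horizontal relation into the vertical equation gives 2.868 T_Q = 1284, so T_Q = 447.7 N.

T_Q ≈ 448 N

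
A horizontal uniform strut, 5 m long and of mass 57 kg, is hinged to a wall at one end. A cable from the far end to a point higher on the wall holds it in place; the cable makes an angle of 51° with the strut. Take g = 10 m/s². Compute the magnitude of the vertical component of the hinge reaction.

Take torques about the hinge: T sin 51° · 5 = 57×10×2.5 = 1425 N·m.
So T = 1425 / (0.7771 × 5) = 366.73 N.
ΣF_y = 0: H_y = (57×10) − T sin 51° = 570 − 285 = 285 N.

|H_y| ≈ 285 N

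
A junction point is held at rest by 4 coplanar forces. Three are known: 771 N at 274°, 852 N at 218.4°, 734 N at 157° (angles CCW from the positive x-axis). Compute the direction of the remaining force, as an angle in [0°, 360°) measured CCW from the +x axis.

Sum the known components: ΣF_x = -1290 N, ΣF_y = -1012 N.
For equilibrium the remaining force must supply (−ΣF_x, −ΣF_y) = (1290, 1012) N.
Magnitude = √((1290)² + (1012)²) = 1639 N; direction = atan2(1012, 1290) = 38.1°.

θ ≈ 38.1°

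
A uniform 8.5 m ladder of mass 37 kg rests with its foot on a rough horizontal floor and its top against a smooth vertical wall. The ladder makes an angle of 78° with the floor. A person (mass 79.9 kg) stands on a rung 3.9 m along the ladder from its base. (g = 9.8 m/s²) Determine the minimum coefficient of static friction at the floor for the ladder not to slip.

μ_min ≈ 0.100

ΣF_y = 0: N_floor = 37×9.8 + 79.9×9.8 = 1145.6 N.
Torques about the foot: N_wall · 8.5 sin 78° = 37×9.8×4.25 cos 78° + 79.9×9.8×3.9 cos 78° → N_wall = 114.9 N.
ΣF_x = 0: f_floor = N_wall = 114.9 N.
μ_min = f_floor / N_floor = 114.9 / 1145.6 = 0.1003.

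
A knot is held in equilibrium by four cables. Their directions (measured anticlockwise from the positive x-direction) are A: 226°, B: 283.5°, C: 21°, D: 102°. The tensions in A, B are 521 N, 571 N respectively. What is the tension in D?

Resolve: ΣF_x = 521 cos 226° + 571 cos 283.5° + T_C cos 21° + T_D cos 102° = 0.
        ΣF_y = 521 sin 226° + 571 sin 283.5° + T_C sin 21° + T_D sin 102° = 0.
The known terms sum to (-228.6, -930) N, so 0.9336 T_C − 0.2079 T_D = 228.6 and 0.3584 T_C + 0.9781 T_D = 930.
Solving simultaneously: T_C = 422.2 N, T_D = 796.1 N.

T_D ≈ 796 N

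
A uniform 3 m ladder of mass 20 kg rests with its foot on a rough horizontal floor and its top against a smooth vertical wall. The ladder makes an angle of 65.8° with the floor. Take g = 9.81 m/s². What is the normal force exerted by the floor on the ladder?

N_floor ≈ 196 N

ΣF_y = 0: N_floor = 20×9.81 = 196.2 N.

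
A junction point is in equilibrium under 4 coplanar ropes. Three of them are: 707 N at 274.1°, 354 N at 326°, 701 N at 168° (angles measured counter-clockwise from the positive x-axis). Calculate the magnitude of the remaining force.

F ≈ 831 N

Sum the known components: ΣF_x = -341.7 N, ΣF_y = -757.4 N.
For equilibrium the remaining force must supply (−ΣF_x, −ΣF_y) = (341.7, 757.4) N.
Magnitude = √((341.7)² + (757.4)²) = 830.9 N; direction = atan2(757.4, 341.7) = 65.7°.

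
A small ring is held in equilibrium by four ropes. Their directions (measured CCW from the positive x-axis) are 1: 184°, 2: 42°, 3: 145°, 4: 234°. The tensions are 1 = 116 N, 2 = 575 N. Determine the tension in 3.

Resolve: ΣF_x = 116 cos 184° + 575 cos 42° + T_3 cos 145° + T_4 cos 234° = 0.
        ΣF_y = 116 sin 184° + 575 sin 42° + T_3 sin 145° + T_4 sin 234° = 0.
The known terms sum to (311.6, 376.7) N, so -0.8192 T_3 − 0.5878 T_4 = -311.6 and 0.5736 T_3 − 0.8090 T_4 = -376.7.
Solving simultaneously: T_3 = 30.69 N, T_4 = 487.3 N.

T_3 ≈ 30.7 N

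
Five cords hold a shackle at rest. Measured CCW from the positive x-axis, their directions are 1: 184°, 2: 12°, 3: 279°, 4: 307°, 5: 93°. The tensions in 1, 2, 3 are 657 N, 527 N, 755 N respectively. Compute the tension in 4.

Resolve: ΣF_x = 657 cos 184° + 527 cos 12° + 755 cos 279° + T_4 cos 307° + T_5 cos 93° = 0.
        ΣF_y = 657 sin 184° + 527 sin 12° + 755 sin 279° + T_4 sin 307° + T_5 sin 93° = 0.
The known terms sum to (-21.81, -682) N, so 0.6018 T_4 − 0.0523 T_5 = 21.81 and -0.7986 T_4 + 0.9986 T_5 = 682.
Solving simultaneously: T_4 = 102.8 N, T_5 = 765.1 N.

T_4 ≈ 103 N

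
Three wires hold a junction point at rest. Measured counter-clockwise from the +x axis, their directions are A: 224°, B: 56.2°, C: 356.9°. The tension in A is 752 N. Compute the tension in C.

Resolve: ΣF_x = 752 cos 224° + T_B cos 56.2° + T_C cos 356.9° = 0.
        ΣF_y = 752 sin 224° + T_B sin 56.2° + T_C sin 356.9° = 0.
The known terms sum to (-540.9, -522.4) N, so 0.5563 T_B + 0.9985 T_C = 540.9 and 0.8310 T_B − 0.0541 T_C = 522.4.
Solving simultaneously: T_B = 640.7 N, T_C = 184.8 N.

T_C ≈ 185 N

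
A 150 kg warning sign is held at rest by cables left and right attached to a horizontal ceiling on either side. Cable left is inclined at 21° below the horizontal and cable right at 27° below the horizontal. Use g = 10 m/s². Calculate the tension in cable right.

T_right ≈ 1880 N

Weight W = 150 × 10 = 1500 N acts straight down.
Horizontal: T_left cos 21° = T_right cos 27°  →  T_left = 0.9544 T_right.
Vertical: T_left sin 21° + T_right sin 27° = 1500.
Substituting the horizontal relation into the vertical equation gives 0.796 T_right = 1500, so T_right = 1884 N.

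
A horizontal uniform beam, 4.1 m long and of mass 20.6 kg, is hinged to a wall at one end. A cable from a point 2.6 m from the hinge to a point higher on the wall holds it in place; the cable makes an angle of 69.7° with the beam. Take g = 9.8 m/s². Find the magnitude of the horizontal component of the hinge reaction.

H_x ≈ 58.9 N

Take torques about the hinge: T sin 69.7° · 2.6 = 20.6×9.8×2.05 = 413.85 N·m.
So T = 413.85 / (0.9379 × 2.6) = 169.72 N.
ΣF_x = 0: H_x = T cos 69.7° = 58.88 N.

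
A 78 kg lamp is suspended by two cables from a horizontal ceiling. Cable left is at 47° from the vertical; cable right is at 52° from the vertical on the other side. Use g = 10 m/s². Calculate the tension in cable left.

Angles from the horizontal: cable left is 90° − 47° = 43°, cable right is 90° − 52° = 38°.
Weight W = 78 × 10 = 780 N acts straight down.
Horizontal: T_left cos 43° = T_right cos 38°  →  T_right = 0.9281 T_left.
Vertical: T_left sin 43° + T_right sin 38° = 780.
Substituting the horizontal relation into the vertical equation gives 1.253 T_left = 780, so T_left = 622.3 N.

T_left ≈ 622 N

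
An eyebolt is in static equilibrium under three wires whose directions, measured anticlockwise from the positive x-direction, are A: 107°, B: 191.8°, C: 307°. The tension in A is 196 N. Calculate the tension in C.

Resolve: ΣF_x = 196 cos 107° + T_B cos 191.8° + T_C cos 307° = 0.
        ΣF_y = 196 sin 107° + T_B sin 191.8° + T_C sin 307° = 0.
The known terms sum to (-57.3, 187.4) N, so -0.9789 T_B + 0.6018 T_C = 57.3 and -0.2045 T_B − 0.7986 T_C = -187.4.
Solving simultaneously: T_B = 74.09 N, T_C = 215.7 N.

T_C ≈ 216 N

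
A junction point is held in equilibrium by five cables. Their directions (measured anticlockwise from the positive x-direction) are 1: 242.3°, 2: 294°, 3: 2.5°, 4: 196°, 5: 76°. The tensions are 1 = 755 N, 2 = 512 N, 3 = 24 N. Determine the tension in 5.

T_5 ≈ 1220 N

Resolve: ΣF_x = 755 cos 242.3° + 512 cos 294° + 24 cos 2.5° + T_4 cos 196° + T_5 cos 76° = 0.
        ΣF_y = 755 sin 242.3° + 512 sin 294° + 24 sin 2.5° + T_4 sin 196° + T_5 sin 76° = 0.
The known terms sum to (-118.7, -1135) N, so -0.9613 T_4 + 0.2419 T_5 = 118.7 and -0.2756 T_4 + 0.9703 T_5 = 1135.
Solving simultaneously: T_4 = 184.1 N, T_5 = 1222 N.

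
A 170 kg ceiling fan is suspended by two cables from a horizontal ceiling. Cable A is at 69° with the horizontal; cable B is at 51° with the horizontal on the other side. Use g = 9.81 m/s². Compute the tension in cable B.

Weight W = 170 × 9.81 = 1668 N acts straight down.
Horizontal: T_A cos 69° = T_B cos 51°  →  T_A = 1.756 T_B.
Vertical: T_A sin 69° + T_B sin 51° = 1668.
Substituting the horizontal relation into the vertical equation gives 2.417 T_B = 1668, so T_B = 690.1 N.

T_B ≈ 690 N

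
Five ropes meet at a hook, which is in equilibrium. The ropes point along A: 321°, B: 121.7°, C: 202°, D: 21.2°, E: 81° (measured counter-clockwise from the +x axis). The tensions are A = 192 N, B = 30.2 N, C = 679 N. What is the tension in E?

Resolve: ΣF_x = 192 cos 321° + 30.2 cos 121.7° + 679 cos 202° + T_D cos 21.2° + T_E cos 81° = 0.
        ΣF_y = 192 sin 321° + 30.2 sin 121.7° + 679 sin 202° + T_D sin 21.2° + T_E sin 81° = 0.
The known terms sum to (-496.2, -349.5) N, so 0.9323 T_D + 0.1564 T_E = 496.2 and 0.3616 T_D + 0.9877 T_E = 349.5.
Solving simultaneously: T_D = 503.8 N, T_E = 169.4 N.

T_E ≈ 169 N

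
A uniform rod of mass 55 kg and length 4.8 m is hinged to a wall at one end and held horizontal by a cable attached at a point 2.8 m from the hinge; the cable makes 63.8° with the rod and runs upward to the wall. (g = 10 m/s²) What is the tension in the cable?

Take torques about the hinge: T sin 63.8° · 2.8 = 55×10×2.4 = 1320 N·m.
So T = 1320 / (0.8973 × 2.8) = 525.41 N.

T ≈ 525 N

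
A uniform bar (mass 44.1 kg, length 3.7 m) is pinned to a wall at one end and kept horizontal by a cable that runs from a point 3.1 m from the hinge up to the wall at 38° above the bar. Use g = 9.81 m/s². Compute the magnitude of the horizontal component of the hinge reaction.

Take torques about the hinge: T sin 38° · 3.1 = 44.1×9.81×1.85 = 800.35 N·m.
So T = 800.35 / (0.6157 × 3.1) = 419.35 N.
ΣF_x = 0: H_x = T cos 38° = 330.45 N.

H_x ≈ 330 N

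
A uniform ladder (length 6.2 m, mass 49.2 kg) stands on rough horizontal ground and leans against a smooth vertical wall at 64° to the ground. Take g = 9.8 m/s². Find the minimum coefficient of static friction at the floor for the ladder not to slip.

μ_min ≈ 0.244

ΣF_y = 0: N_floor = 49.2×9.8 = 482.16 N.
Torques about the foot: N_wall · 6.2 sin 64° = 49.2×9.8×3.1 cos 64° → N_wall = 117.58 N.
ΣF_x = 0: f_floor = N_wall = 117.58 N.
μ_min = f_floor / N_floor = 117.58 / 482.16 = 0.2439.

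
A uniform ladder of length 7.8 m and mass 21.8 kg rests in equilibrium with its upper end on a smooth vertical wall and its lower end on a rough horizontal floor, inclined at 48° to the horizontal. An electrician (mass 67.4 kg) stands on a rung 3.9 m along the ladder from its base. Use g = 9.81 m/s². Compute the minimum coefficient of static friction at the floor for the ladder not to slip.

μ_min ≈ 0.450

ΣF_y = 0: N_floor = 21.8×9.81 + 67.4×9.81 = 875.05 N.
Torques about the foot: N_wall · 7.8 sin 48° = 21.8×9.81×3.9 cos 48° + 67.4×9.81×3.9 cos 48° → N_wall = 393.95 N.
ΣF_x = 0: f_floor = N_wall = 393.95 N.
μ_min = f_floor / N_floor = 393.95 / 875.05 = 0.4502.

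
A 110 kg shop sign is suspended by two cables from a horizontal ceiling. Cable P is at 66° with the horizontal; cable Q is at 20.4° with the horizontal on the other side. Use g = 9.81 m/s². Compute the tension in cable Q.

Weight W = 110 × 9.81 = 1079 N acts straight down.
Horizontal: T_P cos 66° = T_Q cos 20.4°  →  T_P = 2.304 T_Q.
Vertical: T_P sin 66° + T_Q sin 20.4° = 1079.
Substituting the horizontal relation into the vertical equation gives 2.454 T_Q = 1079, so T_Q = 439.8 N.

T_Q ≈ 440 N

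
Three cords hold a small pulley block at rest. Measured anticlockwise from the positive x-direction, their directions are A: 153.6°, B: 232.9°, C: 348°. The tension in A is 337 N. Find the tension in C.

T_C ≈ 366 N

Resolve: ΣF_x = 337 cos 153.6° + T_B cos 232.9° + T_C cos 348° = 0.
        ΣF_y = 337 sin 153.6° + T_B sin 232.9° + T_C sin 348° = 0.
The known terms sum to (-301.9, 149.8) N, so -0.6032 T_B + 0.9781 T_C = 301.9 and -0.7976 T_B − 0.2079 T_C = -149.8.
Solving simultaneously: T_B = 92.55 N, T_C = 365.7 N.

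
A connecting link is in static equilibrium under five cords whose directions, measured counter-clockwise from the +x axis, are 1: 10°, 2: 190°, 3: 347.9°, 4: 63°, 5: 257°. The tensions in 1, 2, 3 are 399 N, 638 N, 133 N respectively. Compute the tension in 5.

T_5 ≈ 258 N

Resolve: ΣF_x = 399 cos 10° + 638 cos 190° + 133 cos 347.9° + T_4 cos 63° + T_5 cos 257° = 0.
        ΣF_y = 399 sin 10° + 638 sin 190° + 133 sin 347.9° + T_4 sin 63° + T_5 sin 257° = 0.
The known terms sum to (-105.3, -69.38) N, so 0.4540 T_4 − 0.2250 T_5 = 105.3 and 0.8910 T_4 − 0.9744 T_5 = 69.38.
Solving simultaneously: T_4 = 359.7 N, T_5 = 257.7 N.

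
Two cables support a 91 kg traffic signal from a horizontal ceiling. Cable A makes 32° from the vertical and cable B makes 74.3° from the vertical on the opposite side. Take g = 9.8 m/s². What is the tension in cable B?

T_B ≈ 492 N

Angles from the horizontal: cable A is 90° − 32° = 58°, cable B is 90° − 74.3° = 15.7°.
Weight W = 91 × 9.8 = 891.8 N acts straight down.
Horizontal: T_A cos 58° = T_B cos 15.7°  →  T_A = 1.817 T_B.
Vertical: T_A sin 58° + T_B sin 15.7° = 891.8.
Substituting the horizontal relation into the vertical equation gives 1.811 T_B = 891.8, so T_B = 492.4 N.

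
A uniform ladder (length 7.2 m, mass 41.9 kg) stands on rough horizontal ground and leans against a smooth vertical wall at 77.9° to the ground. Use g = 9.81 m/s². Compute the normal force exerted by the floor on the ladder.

ΣF_y = 0: N_floor = 41.9×9.81 = 411.04 N.

N_floor ≈ 411 N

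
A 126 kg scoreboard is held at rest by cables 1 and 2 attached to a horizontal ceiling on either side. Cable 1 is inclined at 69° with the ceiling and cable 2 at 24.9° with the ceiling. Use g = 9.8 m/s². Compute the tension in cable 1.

T_1 ≈ 1120 N

Weight W = 126 × 9.8 = 1235 N acts straight down.
Horizontal: T_1 cos 69° = T_2 cos 24.9°  →  T_2 = 0.3951 T_1.
Vertical: T_1 sin 69° + T_2 sin 24.9° = 1235.
Substituting the horizontal relation into the vertical equation gives 1.1 T_1 = 1235, so T_1 = 1123 N.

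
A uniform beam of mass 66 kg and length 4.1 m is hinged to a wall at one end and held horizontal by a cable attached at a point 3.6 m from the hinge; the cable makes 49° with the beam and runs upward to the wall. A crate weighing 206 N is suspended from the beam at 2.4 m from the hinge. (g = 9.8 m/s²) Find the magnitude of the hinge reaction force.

|H| ≈ 560 N

Take torques about the hinge: T sin 49° · 3.6 = 66×9.8×2.05 + 206×2.4 = 1820.3 N·m.
So T = 1820.3 / (0.7547 × 3.6) = 669.99 N.
ΣF_x = 0: H_x = T cos 49° = 439.55 N.
ΣF_y = 0: H_y = (66×9.8 + 206) − T sin 49° = 852.8 − 505.65 = 347.15 N.
|H| = √(H_x² + H_y²) = √((439.55)² + (347.15)²) = 560.11 N.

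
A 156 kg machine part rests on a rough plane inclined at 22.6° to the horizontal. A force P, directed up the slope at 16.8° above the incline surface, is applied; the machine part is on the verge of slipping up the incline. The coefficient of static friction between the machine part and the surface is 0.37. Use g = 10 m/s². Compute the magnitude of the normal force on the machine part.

N ≈ 1130 N

On the verge of sliding up the incline, friction equals μN and acts down the slope.
Perpendicular: N + P sin 16.8° = W cos 22.6° = 1440 N.
Along incline: P cos 16.8° = W sin 22.6° + μN  with W sin 22.6° = 599.5 N.
Solving the pair for P and N: P = 1064 N, N = 1133 N (and f = μN = 419.1 N).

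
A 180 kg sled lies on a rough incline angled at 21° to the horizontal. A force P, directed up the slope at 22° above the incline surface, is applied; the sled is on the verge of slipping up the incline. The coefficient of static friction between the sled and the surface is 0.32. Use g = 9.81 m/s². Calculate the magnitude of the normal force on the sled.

On the verge of sliding up the incline, friction equals μN and acts down the slope.
Perpendicular: N + P sin 22° = W cos 21° = 1649 N.
Along incline: P cos 22° = W sin 21° + μN  with W sin 21° = 632.8 N.
Solving the pair for P and N: P = 1108 N, N = 1233 N (and f = μN = 394.7 N).

N ≈ 1230 N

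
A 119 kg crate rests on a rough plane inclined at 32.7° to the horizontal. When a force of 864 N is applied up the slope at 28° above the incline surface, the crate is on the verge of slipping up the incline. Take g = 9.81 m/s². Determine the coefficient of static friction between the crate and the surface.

On the verge of sliding up the incline, friction is at its maximum μN and acts down the slope.
Perpendicular to incline: N = W cos 32.7° − P sin 28° = 982.4 − 405.6 = 576.7 N.
Along incline: P cos 28° − μN = W sin 32.7° → μ = −(W sin 32.7° − P cos 28°) / N = 0.2292.

μ ≈ 0.229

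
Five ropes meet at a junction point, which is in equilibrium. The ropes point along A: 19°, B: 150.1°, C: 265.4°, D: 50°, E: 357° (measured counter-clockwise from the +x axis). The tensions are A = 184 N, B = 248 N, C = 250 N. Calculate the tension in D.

Resolve: ΣF_x = 184 cos 19° + 248 cos 150.1° + 250 cos 265.4° + T_D cos 50° + T_E cos 357° = 0.
        ΣF_y = 184 sin 19° + 248 sin 150.1° + 250 sin 265.4° + T_D sin 50° + T_E sin 357° = 0.
The known terms sum to (-61.06, -65.67) N, so 0.6428 T_D + 0.9986 T_E = 61.06 and 0.7660 T_D − 0.0523 T_E = 65.67.
Solving simultaneously: T_D = 86.11 N, T_E = 5.722 N.

T_D ≈ 86.1 N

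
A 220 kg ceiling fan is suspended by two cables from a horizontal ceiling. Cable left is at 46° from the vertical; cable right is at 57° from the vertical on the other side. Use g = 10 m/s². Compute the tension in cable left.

Angles from the horizontal: cable left is 90° − 46° = 44°, cable right is 90° − 57° = 33°.
Weight W = 220 × 10 = 2200 N acts straight down.
Horizontal: T_left cos 44° = T_right cos 33°  →  T_right = 0.8577 T_left.
Vertical: T_left sin 44° + T_right sin 33° = 2200.
Substituting the horizontal relation into the vertical equation gives 1.162 T_left = 2200, so T_left = 1894 N.

T_left ≈ 1890 N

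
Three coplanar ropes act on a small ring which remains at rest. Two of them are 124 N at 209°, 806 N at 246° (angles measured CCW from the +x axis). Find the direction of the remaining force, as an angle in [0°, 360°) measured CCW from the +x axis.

θ ≈ 61.3°

Sum the known components: ΣF_x = -436.3 N, ΣF_y = -796.4 N.
For equilibrium the remaining force must supply (−ΣF_x, −ΣF_y) = (436.3, 796.4) N.
Magnitude = √((436.3)² + (796.4)²) = 908.1 N; direction = atan2(796.4, 436.3) = 61.3°.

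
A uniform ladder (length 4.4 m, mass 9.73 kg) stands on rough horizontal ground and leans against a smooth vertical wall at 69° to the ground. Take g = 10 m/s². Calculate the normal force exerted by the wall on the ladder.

N_wall ≈ 18.7 N

Torques about the foot: N_wall · 4.4 sin 69° = 9.73×10×2.2 cos 69° → N_wall = 18.675 N.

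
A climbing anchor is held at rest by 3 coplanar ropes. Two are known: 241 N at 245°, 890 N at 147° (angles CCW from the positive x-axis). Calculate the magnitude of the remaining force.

F ≈ 889 N

Sum the known components: ΣF_x = -848.3 N, ΣF_y = 266.3 N.
For equilibrium the remaining force must supply (−ΣF_x, −ΣF_y) = (848.3, -266.3) N.
Magnitude = √((848.3)² + (-266.3)²) = 889.1 N; direction = atan2(-266.3, 848.3) = 342.6°.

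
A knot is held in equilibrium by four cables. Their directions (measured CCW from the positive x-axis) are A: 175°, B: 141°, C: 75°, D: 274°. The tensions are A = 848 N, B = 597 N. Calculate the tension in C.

T_C ≈ 3910 N

Resolve: ΣF_x = 848 cos 175° + 597 cos 141° + T_C cos 75° + T_D cos 274° = 0.
        ΣF_y = 848 sin 175° + 597 sin 141° + T_C sin 75° + T_D sin 274° = 0.
The known terms sum to (-1309, 449.6) N, so 0.2588 T_C + 0.0698 T_D = 1309 and 0.9659 T_C − 0.9976 T_D = -449.6.
Solving simultaneously: T_C = 3914 N, T_D = 4240 N.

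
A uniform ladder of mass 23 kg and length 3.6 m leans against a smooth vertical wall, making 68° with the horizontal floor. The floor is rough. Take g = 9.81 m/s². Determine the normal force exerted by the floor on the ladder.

N_floor ≈ 226 N

ΣF_y = 0: N_floor = 23×9.81 = 225.63 N.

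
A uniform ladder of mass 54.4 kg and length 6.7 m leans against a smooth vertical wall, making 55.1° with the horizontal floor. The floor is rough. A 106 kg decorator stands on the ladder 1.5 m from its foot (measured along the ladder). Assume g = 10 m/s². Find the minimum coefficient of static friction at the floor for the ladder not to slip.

μ_min ≈ 0.222

ΣF_y = 0: N_floor = 54.4×10 + 106×10 = 1604 N.
Torques about the foot: N_wall · 6.7 sin 55.1° = 54.4×10×3.35 cos 55.1° + 106×10×1.5 cos 55.1° → N_wall = 355.3 N.
ΣF_x = 0: f_floor = N_wall = 355.3 N.
μ_min = f_floor / N_floor = 355.3 / 1604 = 0.2215.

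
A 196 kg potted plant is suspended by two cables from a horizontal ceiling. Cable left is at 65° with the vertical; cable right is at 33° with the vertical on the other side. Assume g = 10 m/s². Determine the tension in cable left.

T_left ≈ 1080 N

Angles from the horizontal: cable left is 90° − 65° = 25°, cable right is 90° − 33° = 57°.
Weight W = 196 × 10 = 1960 N acts straight down.
Horizontal: T_left cos 25° = T_right cos 57°  →  T_right = 1.664 T_left.
Vertical: T_left sin 25° + T_right sin 57° = 1960.
Substituting the horizontal relation into the vertical equation gives 1.818 T_left = 1960, so T_left = 1078 N.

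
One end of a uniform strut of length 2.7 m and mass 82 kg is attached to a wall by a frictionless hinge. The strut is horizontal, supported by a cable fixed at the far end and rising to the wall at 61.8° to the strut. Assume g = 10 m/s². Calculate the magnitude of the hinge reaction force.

Take torques about the hinge: T sin 61.8° · 2.7 = 82×10×1.35 = 1107 N·m.
So T = 1107 / (0.8813 × 2.7) = 465.22 N.
ΣF_x = 0: H_x = T cos 61.8° = 219.84 N.
ΣF_y = 0: H_y = (82×10) − T sin 61.8° = 820 − 410 = 410 N.
|H| = √(H_x² + H_y²) = √((219.84)² + (410)²) = 465.22 N.

|H| ≈ 465 N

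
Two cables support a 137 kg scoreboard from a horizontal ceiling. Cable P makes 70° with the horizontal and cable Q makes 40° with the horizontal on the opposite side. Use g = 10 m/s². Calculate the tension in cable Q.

Weight W = 137 × 10 = 1370 N acts straight down.
Horizontal: T_P cos 70° = T_Q cos 40°  →  T_P = 2.24 T_Q.
Vertical: T_P sin 70° + T_Q sin 40° = 1370.
Substituting the horizontal relation into the vertical equation gives 2.747 T_Q = 1370, so T_Q = 498.6 N.

T_Q ≈ 499 N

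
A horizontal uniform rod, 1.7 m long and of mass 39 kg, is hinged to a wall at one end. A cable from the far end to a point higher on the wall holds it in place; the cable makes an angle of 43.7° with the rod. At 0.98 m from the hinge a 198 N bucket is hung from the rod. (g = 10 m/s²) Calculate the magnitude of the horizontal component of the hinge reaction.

H_x ≈ 323 N

Take torques about the hinge: T sin 43.7° · 1.7 = 39×10×0.85 + 198×0.98 = 525.54 N·m.
So T = 525.54 / (0.6909 × 1.7) = 447.46 N.
ΣF_x = 0: H_x = T cos 43.7° = 323.5 N.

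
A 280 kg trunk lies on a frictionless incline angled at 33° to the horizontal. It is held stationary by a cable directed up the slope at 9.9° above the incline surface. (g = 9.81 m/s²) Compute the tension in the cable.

Take axes along and perpendicular to the incline. Weight components: W sin 33° = 1496 N down-slope, W cos 33° = 2304 N into the surface.
Along incline: T cos 9.9° = W sin 33° → T = 1519 N.
Perpendicular: N = W cos 33° − T sin 9.9° = 2043 N.

T ≈ 1520 N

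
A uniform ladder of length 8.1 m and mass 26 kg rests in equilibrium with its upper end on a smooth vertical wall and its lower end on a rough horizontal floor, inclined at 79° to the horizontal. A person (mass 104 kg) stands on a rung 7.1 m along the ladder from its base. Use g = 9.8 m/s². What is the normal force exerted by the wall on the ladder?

N_wall ≈ 198 N

Torques about the foot: N_wall · 8.1 sin 79° = 26×9.8×4.05 cos 79° + 104×9.8×7.1 cos 79° → N_wall = 198.42 N.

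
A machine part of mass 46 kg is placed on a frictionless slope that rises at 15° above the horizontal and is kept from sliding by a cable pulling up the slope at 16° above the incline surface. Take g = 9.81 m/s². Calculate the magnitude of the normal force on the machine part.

Take axes along and perpendicular to the incline. Weight components: W sin 15° = 116.8 N down-slope, W cos 15° = 435.9 N into the surface.
Along incline: T cos 16° = W sin 15° → T = 121.5 N.
Perpendicular: N = W cos 15° − T sin 16° = 402.4 N.

N ≈ 402 N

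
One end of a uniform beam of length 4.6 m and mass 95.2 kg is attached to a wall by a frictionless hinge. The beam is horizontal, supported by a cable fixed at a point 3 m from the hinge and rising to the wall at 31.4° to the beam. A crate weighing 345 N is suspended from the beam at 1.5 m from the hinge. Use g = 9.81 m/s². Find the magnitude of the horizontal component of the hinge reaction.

H_x ≈ 1460 N

Take torques about the hinge: T sin 31.4° · 3 = 95.2×9.81×2.3 + 345×1.5 = 2665.5 N·m.
So T = 2665.5 / (0.5210 × 3) = 1705.3 N.
ΣF_x = 0: H_x = T cos 31.4° = 1455.6 N.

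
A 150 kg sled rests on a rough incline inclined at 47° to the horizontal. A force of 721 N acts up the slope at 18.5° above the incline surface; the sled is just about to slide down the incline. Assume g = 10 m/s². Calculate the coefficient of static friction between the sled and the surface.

μ ≈ 0.520

On the verge of sliding down the incline, friction is at its maximum μN and acts up the slope.
Perpendicular to incline: N = W cos 47° − P sin 18.5° = 1023 − 228.8 = 794.2 N.
Along incline: P cos 18.5° + μN = W sin 47° → μ = (W sin 47° − P cos 18.5°) / N = 0.5204.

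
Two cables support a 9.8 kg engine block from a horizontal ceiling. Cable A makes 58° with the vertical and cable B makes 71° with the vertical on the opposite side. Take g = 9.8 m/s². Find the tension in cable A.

T_A ≈ 117 N

Angles from the horizontal: cable A is 90° − 58° = 32°, cable B is 90° − 71° = 19°.
Weight W = 9.8 × 9.8 = 96.04 N acts straight down.
Horizontal: T_A cos 32° = T_B cos 19°  →  T_B = 0.8969 T_A.
Vertical: T_A sin 32° + T_B sin 19° = 96.04.
Substituting the horizontal relation into the vertical equation gives 0.8219 T_A = 96.04, so T_A = 116.8 N.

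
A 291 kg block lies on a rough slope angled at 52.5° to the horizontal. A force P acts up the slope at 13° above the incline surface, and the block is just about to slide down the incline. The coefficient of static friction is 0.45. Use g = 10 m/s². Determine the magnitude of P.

On the verge of sliding down the incline, friction equals μN and acts up the slope.
Perpendicular: N + P sin 13° = W cos 52.5° = 1771 N.
Along incline: P cos 13° + μN = W sin 52.5° with W sin 52.5° = 2309 N.
Solving the pair for P and N: P = 1731 N, N = 1382 N (and f = μN = 621.9 N).

P ≈ 1730 N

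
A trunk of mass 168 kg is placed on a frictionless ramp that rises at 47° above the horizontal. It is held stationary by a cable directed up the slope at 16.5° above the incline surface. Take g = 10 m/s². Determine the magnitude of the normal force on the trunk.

N ≈ 782 N

Take axes along and perpendicular to the incline. Weight components: W sin 47° = 1229 N down-slope, W cos 47° = 1146 N into the surface.
Along incline: T cos 16.5° = W sin 47° → T = 1281 N.
Perpendicular: N = W cos 47° − T sin 16.5° = 781.8 N.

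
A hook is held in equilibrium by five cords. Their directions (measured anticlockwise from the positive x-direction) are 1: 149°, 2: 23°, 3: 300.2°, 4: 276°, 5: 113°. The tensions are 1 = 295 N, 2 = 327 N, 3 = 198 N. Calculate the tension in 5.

T_5 ≈ 541 N

Resolve: ΣF_x = 295 cos 149° + 327 cos 23° + 198 cos 300.2° + T_4 cos 276° + T_5 cos 113° = 0.
        ΣF_y = 295 sin 149° + 327 sin 23° + 198 sin 300.2° + T_4 sin 276° + T_5 sin 113° = 0.
The known terms sum to (147.7, 108.6) N, so 0.1045 T_4 − 0.3907 T_5 = -147.7 and -0.9945 T_4 + 0.9205 T_5 = -108.6.
Solving simultaneously: T_4 = 610.2 N, T_5 = 541.4 N.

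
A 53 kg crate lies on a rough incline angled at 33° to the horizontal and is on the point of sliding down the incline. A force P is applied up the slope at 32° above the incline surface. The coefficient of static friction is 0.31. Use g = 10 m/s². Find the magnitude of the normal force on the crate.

On the verge of sliding down the incline, friction equals μN and acts up the slope.
Perpendicular: N + P sin 32° = W cos 33° = 444.5 N.
Along incline: P cos 32° + μN = W sin 33° with W sin 33° = 288.7 N.
Solving the pair for P and N: P = 220.6 N, N = 327.6 N (and f = μN = 101.5 N).

N ≈ 328 N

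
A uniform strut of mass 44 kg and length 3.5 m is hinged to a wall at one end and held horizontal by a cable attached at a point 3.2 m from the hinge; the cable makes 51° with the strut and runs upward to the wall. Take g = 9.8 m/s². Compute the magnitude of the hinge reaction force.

|H| ≈ 273 N

Take torques about the hinge: T sin 51° · 3.2 = 44×9.8×1.75 = 754.6 N·m.
So T = 754.6 / (0.7771 × 3.2) = 303.43 N.
ΣF_x = 0: H_x = T cos 51° = 190.96 N.
ΣF_y = 0: H_y = (44×9.8) − T sin 51° = 431.2 − 235.81 = 195.39 N.
|H| = √(H_x² + H_y²) = √((190.96)² + (195.39)²) = 273.2 N.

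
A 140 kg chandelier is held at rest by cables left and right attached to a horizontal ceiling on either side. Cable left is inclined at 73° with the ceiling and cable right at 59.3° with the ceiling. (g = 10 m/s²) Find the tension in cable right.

T_right ≈ 553 N

Weight W = 140 × 10 = 1400 N acts straight down.
Horizontal: T_left cos 73° = T_right cos 59.3°  →  T_left = 1.746 T_right.
Vertical: T_left sin 73° + T_right sin 59.3° = 1400.
Substituting the horizontal relation into the vertical equation gives 2.53 T_right = 1400, so T_right = 553.4 N.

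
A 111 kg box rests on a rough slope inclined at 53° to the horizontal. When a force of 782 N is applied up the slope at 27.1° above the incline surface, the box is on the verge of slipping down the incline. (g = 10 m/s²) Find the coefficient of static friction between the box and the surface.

μ ≈ 0.610

On the verge of sliding down the incline, friction is at its maximum μN and acts up the slope.
Perpendicular to incline: N = W cos 53° − P sin 27.1° = 668 − 356.2 = 311.8 N.
Along incline: P cos 27.1° + μN = W sin 53° → μ = (W sin 53° − P cos 27.1°) / N = 0.6105.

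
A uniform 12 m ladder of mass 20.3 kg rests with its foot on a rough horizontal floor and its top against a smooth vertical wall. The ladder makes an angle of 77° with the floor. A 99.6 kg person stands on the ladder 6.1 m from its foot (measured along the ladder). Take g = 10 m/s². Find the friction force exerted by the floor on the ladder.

f ≈ 140 N

Torques about the foot: N_wall · 12 sin 77° = 20.3×10×6 cos 77° + 99.6×10×6.1 cos 77° → N_wall = 140.32 N.
ΣF_x = 0: f_floor = N_wall = 140.32 N.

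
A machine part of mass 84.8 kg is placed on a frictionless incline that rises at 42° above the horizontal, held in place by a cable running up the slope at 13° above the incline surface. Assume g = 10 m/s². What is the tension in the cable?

Take axes along and perpendicular to the incline. Weight components: W sin 42° = 567.4 N down-slope, W cos 42° = 630.2 N into the surface.
Along incline: T cos 13° = W sin 42° → T = 582.3 N.
Perpendicular: N = W cos 42° − T sin 13° = 499.2 N.

T ≈ 582 N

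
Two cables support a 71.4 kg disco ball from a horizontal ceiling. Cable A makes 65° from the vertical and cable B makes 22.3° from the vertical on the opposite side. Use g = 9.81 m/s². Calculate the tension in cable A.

Angles from the horizontal: cable A is 90° − 65° = 25°, cable B is 90° − 22.3° = 67.7°.
Weight W = 71.4 × 9.81 = 700.4 N acts straight down.
Horizontal: T_A cos 25° = T_B cos 67.7°  →  T_B = 2.388 T_A.
Vertical: T_A sin 25° + T_B sin 67.7° = 700.4.
Substituting the horizontal relation into the vertical equation gives 2.632 T_A = 700.4, so T_A = 266.1 N.

T_A ≈ 266 N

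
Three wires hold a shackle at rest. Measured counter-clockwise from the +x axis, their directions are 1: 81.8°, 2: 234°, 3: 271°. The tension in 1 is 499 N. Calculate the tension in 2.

Resolve: ΣF_x = 499 cos 81.8° + T_2 cos 234° + T_3 cos 271° = 0.
        ΣF_y = 499 sin 81.8° + T_2 sin 234° + T_3 sin 271° = 0.
The known terms sum to (71.17, 493.9) N, so -0.5878 T_2 + 0.0175 T_3 = -71.17 and -0.8090 T_2 − 0.9998 T_3 = -493.9.
Solving simultaneously: T_2 = 132.6 N, T_3 = 386.7 N.

T_2 ≈ 133 N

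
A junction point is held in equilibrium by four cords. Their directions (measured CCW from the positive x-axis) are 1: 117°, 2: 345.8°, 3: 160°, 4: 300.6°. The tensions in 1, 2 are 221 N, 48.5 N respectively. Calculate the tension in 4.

Resolve: ΣF_x = 221 cos 117° + 48.5 cos 345.8° + T_3 cos 160° + T_4 cos 300.6° = 0.
        ΣF_y = 221 sin 117° + 48.5 sin 345.8° + T_3 sin 160° + T_4 sin 300.6° = 0.
The known terms sum to (-53.31, 185) N, so -0.9397 T_3 + 0.5090 T_4 = 53.31 and 0.3420 T_3 − 0.8607 T_4 = -185.
Solving simultaneously: T_3 = 76.08 N, T_4 = 245.2 N.

T_4 ≈ 245 N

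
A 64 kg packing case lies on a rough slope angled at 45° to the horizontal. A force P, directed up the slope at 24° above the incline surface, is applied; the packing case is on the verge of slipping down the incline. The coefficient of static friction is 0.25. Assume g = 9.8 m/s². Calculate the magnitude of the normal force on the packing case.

N ≈ 277 N

On the verge of sliding down the incline, friction equals μN and acts up the slope.
Perpendicular: N + P sin 24° = W cos 45° = 443.5 N.
Along incline: P cos 24° + μN = W sin 45° with W sin 45° = 443.5 N.
Solving the pair for P and N: P = 409.7 N, N = 276.9 N (and f = μN = 69.21 N).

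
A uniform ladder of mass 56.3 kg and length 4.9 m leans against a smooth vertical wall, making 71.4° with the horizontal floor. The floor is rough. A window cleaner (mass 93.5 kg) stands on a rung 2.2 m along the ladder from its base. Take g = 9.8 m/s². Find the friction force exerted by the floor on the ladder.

Torques about the foot: N_wall · 4.9 sin 71.4° = 56.3×9.8×2.45 cos 71.4° + 93.5×9.8×2.2 cos 71.4° → N_wall = 231.29 N.
ΣF_x = 0: f_floor = N_wall = 231.29 N.

f ≈ 231 N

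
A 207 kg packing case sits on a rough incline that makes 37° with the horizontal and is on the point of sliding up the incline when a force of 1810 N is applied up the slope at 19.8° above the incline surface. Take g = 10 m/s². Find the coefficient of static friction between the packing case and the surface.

On the verge of sliding up the incline, friction is at its maximum μN and acts down the slope.
Perpendicular to incline: N = W cos 37° − P sin 19.8° = 1653 − 613.1 = 1040 N.
Along incline: P cos 19.8° − μN = W sin 37° → μ = −(W sin 37° − P cos 19.8°) / N = 0.4396.

μ ≈ 0.440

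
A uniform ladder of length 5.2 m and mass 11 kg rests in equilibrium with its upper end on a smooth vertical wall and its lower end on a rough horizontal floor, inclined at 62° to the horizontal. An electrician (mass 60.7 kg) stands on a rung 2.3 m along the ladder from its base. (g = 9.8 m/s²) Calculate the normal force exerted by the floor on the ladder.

N_floor ≈ 703 N

ΣF_y = 0: N_floor = 11×9.8 + 60.7×9.8 = 702.66 N.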